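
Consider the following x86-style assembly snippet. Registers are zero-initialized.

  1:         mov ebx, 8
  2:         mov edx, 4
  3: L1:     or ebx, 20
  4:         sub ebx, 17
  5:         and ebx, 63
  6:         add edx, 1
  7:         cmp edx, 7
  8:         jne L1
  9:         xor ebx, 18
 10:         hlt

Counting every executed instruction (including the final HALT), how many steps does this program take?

22

ebx=8
edx=4
ebx=8|20=28
ebx=28-17=11
ebx=11&63=11
edx=4+1=5
cmp edx, 7  (cmp 5,7)
jne L1: taken
ebx=11|20=31
ebx=31-17=14
ebx=14&63=14
edx=5+1=6
cmp edx, 7  (cmp 6,7)
jne L1: taken
ebx=14|20=30
ebx=30-17=13
ebx=13&63=13
edx=6+1=7
cmp edx, 7  (cmp 7,7)
jne L1: not taken
ebx=13^18=31
halt.
Total executed instructions: 22.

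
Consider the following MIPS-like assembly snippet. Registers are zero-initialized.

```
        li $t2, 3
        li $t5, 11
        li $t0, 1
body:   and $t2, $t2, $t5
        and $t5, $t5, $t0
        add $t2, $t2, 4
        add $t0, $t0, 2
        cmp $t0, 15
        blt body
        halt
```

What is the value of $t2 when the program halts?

after li $t2, 3: $t2=3
after li $t5, 11: $t5=11
after li $t0, 1: $t0=1
after and $t2, $t2, $t5: $t2=3&11=3
after and $t5, $t5, $t0: $t5=11&1=1
after add $t2, $t2, 4: $t2=3+4=7
after add $t0, $t0, 2: $t0=1+2=3
cmp $t0, 15  (cmp 3,15)
blt body: taken
after and $t2, $t2, $t5: $t2=7&1=1
after and $t5, $t5, $t0: $t5=1&3=1
after add $t2, $t2, 4: $t2=1+4=5
after add $t0, $t0, 2: $t0=3+2=5
cmp $t0, 15  (cmp 5,15)
blt body: taken
after and $t2, $t2, $t5: $t2=5&1=1
after and $t5, $t5, $t0: $t5=1&5=1
after add $t2, $t2, 4: $t2=1+4=5
after add $t0, $t0, 2: $t0=5+2=7
cmp $t0, 15  (cmp 7,15)
blt body: taken
after and $t2, $t2, $t5: $t2=5&1=1
after and $t5, $t5, $t0: $t5=1&7=1
after add $t2, $t2, 4: $t2=1+4=5
after add $t0, $t0, 2: $t0=7+2=9
cmp $t0, 15  (cmp 9,15)
blt body: taken
after and $t2, $t2, $t5: $t2=5&1=1
after and $t5, $t5, $t0: $t5=1&9=1
after add $t2, $t2, 4: $t2=1+4=5
after add $t0, $t0, 2: $t0=9+2=11
cmp $t0, 15  (cmp 11,15)
blt body: taken
after and $t2, $t2, $t5: $t2=5&1=1
after and $t5, $t5, $t0: $t5=1&11=1
after add $t2, $t2, 4: $t2=1+4=5
after add $t0, $t0, 2: $t0=11+2=13
cmp $t0, 15  (cmp 13,15)
blt body: taken
after and $t2, $t2, $t5: $t2=5&1=1
after and $t5, $t5, $t0: $t5=1&13=1
after add $t2, $t2, 4: $t2=1+4=5
after add $t0, $t0, 2: $t0=13+2=15
cmp $t0, 15  (cmp 15,15)
blt body: not taken
halt.

5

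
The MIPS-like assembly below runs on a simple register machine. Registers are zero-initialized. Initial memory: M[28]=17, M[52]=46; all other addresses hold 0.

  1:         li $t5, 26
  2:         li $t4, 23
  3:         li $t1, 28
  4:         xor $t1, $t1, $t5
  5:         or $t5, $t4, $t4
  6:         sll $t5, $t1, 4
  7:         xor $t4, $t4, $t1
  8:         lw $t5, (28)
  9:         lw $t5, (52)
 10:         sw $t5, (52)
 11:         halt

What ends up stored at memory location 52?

46

after li $t5, 26: $t5=26
after li $t4, 23: $t4=23
after li $t1, 28: $t1=28
after xor $t1, $t1, $t5: $t1=28^26=6
after or $t5, $t4, $t4: $t5=23|23=23
after sll $t5, $t1, 4: $t5=6<<4=96
after xor $t4, $t4, $t1: $t4=23^6=17
after lw $t5, (28): $t5=M[28]=17
after lw $t5, (52): $t5=M[52]=46
sw $t5, (52) → M[52]=46
halt.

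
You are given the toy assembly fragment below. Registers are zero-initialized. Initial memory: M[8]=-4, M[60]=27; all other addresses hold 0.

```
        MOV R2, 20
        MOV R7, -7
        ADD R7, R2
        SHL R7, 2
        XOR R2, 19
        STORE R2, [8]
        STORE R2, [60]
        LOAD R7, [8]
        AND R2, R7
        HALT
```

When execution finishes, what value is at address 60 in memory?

after MOV R2, 20: R2=20
after MOV R7, -7: R7=-7
after ADD R7, R2: R7=(-7)+20=13
after SHL R7, 2: R7=13<<2=52
after XOR R2, 19: R2=20^19=7
STORE R2, [8] → M[8]=7
STORE R2, [60] → M[60]=7
after LOAD R7, [8]: R7=M[8]=7
after AND R2, R7: R2=7&7=7
halt.

7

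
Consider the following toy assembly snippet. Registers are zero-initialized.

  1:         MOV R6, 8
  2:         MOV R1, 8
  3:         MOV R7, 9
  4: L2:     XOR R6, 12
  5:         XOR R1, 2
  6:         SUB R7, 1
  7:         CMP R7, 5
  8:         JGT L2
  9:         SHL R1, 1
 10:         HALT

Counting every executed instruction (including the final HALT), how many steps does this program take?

25

R6=8
R1=8
R7=9
R6=8^12=4
R1=8^2=10
R7=9-1=8
CMP R7, 5  (cmp 8,5)
JGT L2: taken
R6=4^12=8
R1=10^2=8
R7=8-1=7
CMP R7, 5  (cmp 7,5)
JGT L2: taken
R6=8^12=4
R1=8^2=10
R7=7-1=6
CMP R7, 5  (cmp 6,5)
JGT L2: taken
R6=4^12=8
R1=10^2=8
R7=6-1=5
CMP R7, 5  (cmp 5,5)
JGT L2: not taken
R1=8<<1=16
halt.
Total executed instructions: 25.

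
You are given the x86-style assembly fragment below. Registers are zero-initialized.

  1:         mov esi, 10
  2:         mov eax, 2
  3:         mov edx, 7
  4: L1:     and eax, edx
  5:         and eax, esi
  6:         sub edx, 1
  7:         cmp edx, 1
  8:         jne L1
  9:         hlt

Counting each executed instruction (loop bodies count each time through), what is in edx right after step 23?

3

mov esi, 10 → esi=10
mov eax, 2 → eax=2
mov edx, 7 → edx=7
and eax, edx → eax=2&7=2
and eax, esi → eax=2&10=2
sub edx, 1 → edx=7-1=6
cmp edx, 1  (cmp 6,1)
jne L1: taken
and eax, edx → eax=2&6=2
and eax, esi → eax=2&10=2
sub edx, 1 → edx=6-1=5
cmp edx, 1  (cmp 5,1)
jne L1: taken
and eax, edx → eax=2&5=0
and eax, esi → eax=0&10=0
sub edx, 1 → edx=5-1=4
cmp edx, 1  (cmp 4,1)
jne L1: taken
and eax, edx → eax=0&4=0
and eax, esi → eax=0&10=0
sub edx, 1 → edx=4-1=3
cmp edx, 1  (cmp 3,1)
jne L1: taken
After step 23: edx = 3.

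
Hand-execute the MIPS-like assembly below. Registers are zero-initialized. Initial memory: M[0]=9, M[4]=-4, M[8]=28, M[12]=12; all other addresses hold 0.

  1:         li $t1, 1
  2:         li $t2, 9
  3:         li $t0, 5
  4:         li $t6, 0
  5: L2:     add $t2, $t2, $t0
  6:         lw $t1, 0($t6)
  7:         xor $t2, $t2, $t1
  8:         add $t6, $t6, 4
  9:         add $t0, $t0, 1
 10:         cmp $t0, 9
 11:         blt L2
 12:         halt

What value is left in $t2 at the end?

-32

$t1=1
$t2=9
$t0=5
$t6=0
$t2=9+5=14
$t1=M[0]=9
$t2=14^9=7
$t6=0+4=4
$t0=5+1=6
cmp $t0, 9  (cmp 6,9)
blt L2: taken
$t2=7+6=13
$t1=M[4]=-4
$t2=13^(-4)=-15
$t6=4+4=8
$t0=6+1=7
cmp $t0, 9  (cmp 7,9)
blt L2: taken
$t2=(-15)+7=-8
$t1=M[8]=28
$t2=(-8)^28=-28
$t6=8+4=12
$t0=7+1=8
cmp $t0, 9  (cmp 8,9)
blt L2: taken
$t2=(-28)+8=-20
$t1=M[12]=12
$t2=(-20)^12=-32
$t6=12+4=16
$t0=8+1=9
cmp $t0, 9  (cmp 9,9)
blt L2: not taken
halt.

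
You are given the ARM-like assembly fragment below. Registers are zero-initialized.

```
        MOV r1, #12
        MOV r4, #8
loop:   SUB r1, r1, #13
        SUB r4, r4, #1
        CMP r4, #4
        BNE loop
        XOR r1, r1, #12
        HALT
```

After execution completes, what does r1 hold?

-44

r1=12
r4=8
r1=12-13=-1
r4=8-1=7
CMP r4, #4  (cmp 7,4)
BNE loop: taken
r1=(-1)-13=-14
r4=7-1=6
CMP r4, #4  (cmp 6,4)
BNE loop: taken
r1=(-14)-13=-27
r4=6-1=5
CMP r4, #4  (cmp 5,4)
BNE loop: taken
r1=(-27)-13=-40
r4=5-1=4
CMP r4, #4  (cmp 4,4)
BNE loop: not taken
r1=(-40)^12=-44
halt.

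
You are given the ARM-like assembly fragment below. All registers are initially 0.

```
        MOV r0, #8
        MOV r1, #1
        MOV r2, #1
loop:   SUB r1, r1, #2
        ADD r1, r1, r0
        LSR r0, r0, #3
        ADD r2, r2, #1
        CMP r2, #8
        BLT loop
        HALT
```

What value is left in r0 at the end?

after MOV r0, #8: r0=8
after MOV r1, #1: r1=1
after MOV r2, #1: r2=1
after SUB r1, r1, #2: r1=1-2=-1
after ADD r1, r1, r0: r1=(-1)+8=7
after LSR r0, r0, #3: r0=8>>3=1
after ADD r2, r2, #1: r2=1+1=2
CMP r2, #8  (cmp 2,8)
BLT loop: taken
after SUB r1, r1, #2: r1=7-2=5
after ADD r1, r1, r0: r1=5+1=6
after LSR r0, r0, #3: r0=1>>3=0
after ADD r2, r2, #1: r2=2+1=3
CMP r2, #8  (cmp 3,8)
BLT loop: taken
after SUB r1, r1, #2: r1=6-2=4
after ADD r1, r1, r0: r1=4+0=4
after LSR r0, r0, #3: r0=0>>3=0
after ADD r2, r2, #1: r2=3+1=4
CMP r2, #8  (cmp 4,8)
BLT loop: taken
after SUB r1, r1, #2: r1=4-2=2
after ADD r1, r1, r0: r1=2+0=2
after LSR r0, r0, #3: r0=0>>3=0
after ADD r2, r2, #1: r2=4+1=5
CMP r2, #8  (cmp 5,8)
BLT loop: taken
after SUB r1, r1, #2: r1=2-2=0
after ADD r1, r1, r0: r1=0+0=0
after LSR r0, r0, #3: r0=0>>3=0
after ADD r2, r2, #1: r2=5+1=6
CMP r2, #8  (cmp 6,8)
BLT loop: taken
after SUB r1, r1, #2: r1=0-2=-2
after ADD r1, r1, r0: r1=(-2)+0=-2
after LSR r0, r0, #3: r0=0>>3=0
after ADD r2, r2, #1: r2=6+1=7
CMP r2, #8  (cmp 7,8)
BLT loop: taken
after SUB r1, r1, #2: r1=(-2)-2=-4
after ADD r1, r1, r0: r1=(-4)+0=-4
after LSR r0, r0, #3: r0=0>>3=0
after ADD r2, r2, #1: r2=7+1=8
CMP r2, #8  (cmp 8,8)
BLT loop: not taken
halt.

0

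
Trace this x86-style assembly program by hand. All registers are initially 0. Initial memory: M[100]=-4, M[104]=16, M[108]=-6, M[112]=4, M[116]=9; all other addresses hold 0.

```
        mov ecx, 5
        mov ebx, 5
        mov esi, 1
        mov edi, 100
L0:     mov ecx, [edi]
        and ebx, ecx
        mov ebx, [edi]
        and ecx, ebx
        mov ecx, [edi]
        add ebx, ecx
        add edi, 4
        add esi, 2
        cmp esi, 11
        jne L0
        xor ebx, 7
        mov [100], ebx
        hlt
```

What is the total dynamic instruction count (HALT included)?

57

mov ecx, 5 → ecx=5
mov ebx, 5 → ebx=5
mov esi, 1 → esi=1
mov edi, 100 → edi=100
mov ecx, [edi] → ecx=M[100]=-4
and ebx, ecx → ebx=5&(-4)=4
mov ebx, [edi] → ebx=M[100]=-4
and ecx, ebx → ecx=(-4)&(-4)=-4
mov ecx, [edi] → ecx=M[100]=-4
add ebx, ecx → ebx=(-4)+(-4)=-8
add edi, 4 → edi=100+4=104
add esi, 2 → esi=1+2=3
cmp esi, 11  (cmp 3,11)
jne L0: taken
mov ecx, [edi] → ecx=M[104]=16
and ebx, ecx → ebx=(-8)&16=16
mov ebx, [edi] → ebx=M[104]=16
and ecx, ebx → ecx=16&16=16
mov ecx, [edi] → ecx=M[104]=16
add ebx, ecx → ebx=16+16=32
add edi, 4 → edi=104+4=108
add esi, 2 → esi=3+2=5
cmp esi, 11  (cmp 5,11)
jne L0: taken
mov ecx, [edi] → ecx=M[108]=-6
and ebx, ecx → ebx=32&(-6)=32
mov ebx, [edi] → ebx=M[108]=-6
and ecx, ebx → ecx=(-6)&(-6)=-6
mov ecx, [edi] → ecx=M[108]=-6
add ebx, ecx → ebx=(-6)+(-6)=-12
add edi, 4 → edi=108+4=112
add esi, 2 → esi=5+2=7
cmp esi, 11  (cmp 7,11)
jne L0: taken
mov ecx, [edi] → ecx=M[112]=4
and ebx, ecx → ebx=(-12)&4=4
mov ebx, [edi] → ebx=M[112]=4
and ecx, ebx → ecx=4&4=4
mov ecx, [edi] → ecx=M[112]=4
add ebx, ecx → ebx=4+4=8
add edi, 4 → edi=112+4=116
add esi, 2 → esi=7+2=9
cmp esi, 11  (cmp 9,11)
jne L0: taken
mov ecx, [edi] → ecx=M[116]=9
and ebx, ecx → ebx=8&9=8
mov ebx, [edi] → ebx=M[116]=9
and ecx, ebx → ecx=9&9=9
mov ecx, [edi] → ecx=M[116]=9
add ebx, ecx → ebx=9+9=18
add edi, 4 → edi=116+4=120
add esi, 2 → esi=9+2=11
cmp esi, 11  (cmp 11,11)
jne L0: not taken
xor ebx, 7 → ebx=18^7=21
mov [100], ebx → M[100]=21
halt.
Total executed instructions: 57.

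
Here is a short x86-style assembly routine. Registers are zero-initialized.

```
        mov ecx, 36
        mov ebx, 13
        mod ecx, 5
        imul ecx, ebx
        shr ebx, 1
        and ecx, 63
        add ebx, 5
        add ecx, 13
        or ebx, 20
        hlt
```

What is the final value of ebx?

mov ecx, 36 → ecx=36
mov ebx, 13 → ebx=13
mod ecx, 5 → ecx=36%5=1
imul ecx, ebx → ecx=1*13=13
shr ebx, 1 → ebx=13>>1=6
and ecx, 63 → ecx=13&63=13
add ebx, 5 → ebx=6+5=11
add ecx, 13 → ecx=13+13=26
or ebx, 20 → ebx=11|20=31
halt.

31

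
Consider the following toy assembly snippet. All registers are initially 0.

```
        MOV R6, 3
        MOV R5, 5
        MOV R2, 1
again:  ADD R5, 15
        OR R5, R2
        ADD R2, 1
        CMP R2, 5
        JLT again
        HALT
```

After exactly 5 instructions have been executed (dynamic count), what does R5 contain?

MOV R6, 3 → R6=3
MOV R5, 5 → R5=5
MOV R2, 1 → R2=1
ADD R5, 15 → R5=5+15=20
OR R5, R2 → R5=20|1=21
After step 5: R5 = 21.

21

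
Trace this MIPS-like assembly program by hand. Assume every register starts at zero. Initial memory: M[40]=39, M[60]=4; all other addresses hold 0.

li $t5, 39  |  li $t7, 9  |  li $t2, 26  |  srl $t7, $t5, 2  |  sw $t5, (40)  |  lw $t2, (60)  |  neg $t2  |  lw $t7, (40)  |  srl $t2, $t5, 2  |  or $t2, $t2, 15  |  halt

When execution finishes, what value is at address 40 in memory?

39

$t5=39
$t7=9
$t2=26
$t7=39>>2=9
sw $t5, (40) → M[40]=39
$t2=M[60]=4
$t2=-(4)=-4
$t7=M[40]=39
$t2=39>>2=9
$t2=9|15=15
halt.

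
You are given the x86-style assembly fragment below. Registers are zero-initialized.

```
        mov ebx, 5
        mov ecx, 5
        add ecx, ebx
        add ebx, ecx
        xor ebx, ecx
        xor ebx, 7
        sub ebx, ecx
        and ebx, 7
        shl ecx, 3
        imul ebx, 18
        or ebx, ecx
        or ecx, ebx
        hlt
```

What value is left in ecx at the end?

ebx=5
ecx=5
ecx=5+5=10
ebx=5+10=15
ebx=15^10=5
ebx=5^7=2
ebx=2-10=-8
ebx=(-8)&7=0
ecx=10<<3=80
ebx=0*18=0
ebx=0|80=80
ecx=80|80=80
halt.

80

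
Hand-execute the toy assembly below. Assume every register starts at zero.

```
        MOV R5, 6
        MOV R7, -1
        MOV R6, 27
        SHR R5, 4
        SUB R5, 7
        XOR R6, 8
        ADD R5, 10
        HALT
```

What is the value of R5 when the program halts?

3

MOV R5, 6 → R5=6
MOV R7, -1 → R7=-1
MOV R6, 27 → R6=27
SHR R5, 4 → R5=6>>4=0
SUB R5, 7 → R5=0-7=-7
XOR R6, 8 → R6=27^8=19
ADD R5, 10 → R5=(-7)+10=3
halt.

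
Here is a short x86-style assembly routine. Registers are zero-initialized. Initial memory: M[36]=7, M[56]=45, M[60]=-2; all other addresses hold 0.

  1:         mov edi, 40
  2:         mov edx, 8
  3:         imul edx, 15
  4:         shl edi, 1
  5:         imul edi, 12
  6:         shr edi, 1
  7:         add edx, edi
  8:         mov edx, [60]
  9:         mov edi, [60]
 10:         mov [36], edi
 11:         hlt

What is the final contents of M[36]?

-2

mov edi, 40 → edi=40
mov edx, 8 → edx=8
imul edx, 15 → edx=8*15=120
shl edi, 1 → edi=40<<1=80
imul edi, 12 → edi=80*12=960
shr edi, 1 → edi=960>>1=480
add edx, edi → edx=120+480=600
mov edx, [60] → edx=M[60]=-2
mov edi, [60] → edi=M[60]=-2
mov [36], edi → M[36]=-2
halt.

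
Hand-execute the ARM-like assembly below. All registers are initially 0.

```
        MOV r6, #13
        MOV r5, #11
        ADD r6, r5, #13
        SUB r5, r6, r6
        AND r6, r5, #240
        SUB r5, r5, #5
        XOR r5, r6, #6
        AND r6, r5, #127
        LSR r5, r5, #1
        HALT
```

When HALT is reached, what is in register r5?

3

r6=13
r5=11
r6=11+13=24
r5=24-24=0
r6=0&240=0
r5=0-5=-5
r5=0^6=6
r6=6&127=6
r5=6>>1=3
halt.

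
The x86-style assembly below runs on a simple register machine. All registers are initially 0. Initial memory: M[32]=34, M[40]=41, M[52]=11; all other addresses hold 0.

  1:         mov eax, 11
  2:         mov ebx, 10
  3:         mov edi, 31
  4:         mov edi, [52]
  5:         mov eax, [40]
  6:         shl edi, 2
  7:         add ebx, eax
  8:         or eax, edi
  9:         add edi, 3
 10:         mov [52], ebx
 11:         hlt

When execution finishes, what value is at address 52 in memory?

51

mov eax, 11 → eax=11
mov ebx, 10 → ebx=10
mov edi, 31 → edi=31
mov edi, [52] → edi=M[52]=11
mov eax, [40] → eax=M[40]=41
shl edi, 2 → edi=11<<2=44
add ebx, eax → ebx=10+41=51
or eax, edi → eax=41|44=45
add edi, 3 → edi=44+3=47
mov [52], ebx → M[52]=51
halt.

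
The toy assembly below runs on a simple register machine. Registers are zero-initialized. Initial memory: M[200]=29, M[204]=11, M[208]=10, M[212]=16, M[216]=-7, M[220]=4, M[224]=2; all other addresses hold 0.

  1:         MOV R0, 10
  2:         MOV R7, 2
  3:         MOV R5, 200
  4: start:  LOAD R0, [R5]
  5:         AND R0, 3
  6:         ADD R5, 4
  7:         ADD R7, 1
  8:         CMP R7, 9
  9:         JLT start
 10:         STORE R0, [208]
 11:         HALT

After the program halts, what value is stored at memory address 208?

2

after MOV R0, 10: R0=10
after MOV R7, 2: R7=2
after MOV R5, 200: R5=200
after LOAD R0, [R5]: R0=M[200]=29
after AND R0, 3: R0=29&3=1
after ADD R5, 4: R5=200+4=204
after ADD R7, 1: R7=2+1=3
CMP R7, 9  (cmp 3,9)
JLT start: taken
after LOAD R0, [R5]: R0=M[204]=11
after AND R0, 3: R0=11&3=3
after ADD R5, 4: R5=204+4=208
after ADD R7, 1: R7=3+1=4
CMP R7, 9  (cmp 4,9)
JLT start: taken
after LOAD R0, [R5]: R0=M[208]=10
after AND R0, 3: R0=10&3=2
after ADD R5, 4: R5=208+4=212
after ADD R7, 1: R7=4+1=5
CMP R7, 9  (cmp 5,9)
JLT start: taken
after LOAD R0, [R5]: R0=M[212]=16
after AND R0, 3: R0=16&3=0
after ADD R5, 4: R5=212+4=216
after ADD R7, 1: R7=5+1=6
CMP R7, 9  (cmp 6,9)
JLT start: taken
after LOAD R0, [R5]: R0=M[216]=-7
after AND R0, 3: R0=(-7)&3=1
after ADD R5, 4: R5=216+4=220
after ADD R7, 1: R7=6+1=7
CMP R7, 9  (cmp 7,9)
JLT start: taken
after LOAD R0, [R5]: R0=M[220]=4
after AND R0, 3: R0=4&3=0
after ADD R5, 4: R5=220+4=224
after ADD R7, 1: R7=7+1=8
CMP R7, 9  (cmp 8,9)
JLT start: taken
after LOAD R0, [R5]: R0=M[224]=2
after AND R0, 3: R0=2&3=2
after ADD R5, 4: R5=224+4=228
after ADD R7, 1: R7=8+1=9
CMP R7, 9  (cmp 9,9)
JLT start: not taken
STORE R0, [208] → M[208]=2
halt.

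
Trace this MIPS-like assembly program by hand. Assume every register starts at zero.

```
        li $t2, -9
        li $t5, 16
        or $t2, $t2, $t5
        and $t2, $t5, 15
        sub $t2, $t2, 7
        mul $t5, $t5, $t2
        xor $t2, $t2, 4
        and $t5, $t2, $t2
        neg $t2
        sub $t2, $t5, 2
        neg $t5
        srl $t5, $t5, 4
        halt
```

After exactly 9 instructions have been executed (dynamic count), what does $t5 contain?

-3

after li $t2, -9: $t2=-9
after li $t5, 16: $t5=16
after or $t2, $t2, $t5: $t2=(-9)|16=-9
after and $t2, $t5, 15: $t2=16&15=0
after sub $t2, $t2, 7: $t2=0-7=-7
after mul $t5, $t5, $t2: $t5=16*(-7)=-112
after xor $t2, $t2, 4: $t2=(-7)^4=-3
after and $t5, $t2, $t2: $t5=(-3)&(-3)=-3
after neg $t2: $t2=-(-3)=3
After step 9: $t5 = -3.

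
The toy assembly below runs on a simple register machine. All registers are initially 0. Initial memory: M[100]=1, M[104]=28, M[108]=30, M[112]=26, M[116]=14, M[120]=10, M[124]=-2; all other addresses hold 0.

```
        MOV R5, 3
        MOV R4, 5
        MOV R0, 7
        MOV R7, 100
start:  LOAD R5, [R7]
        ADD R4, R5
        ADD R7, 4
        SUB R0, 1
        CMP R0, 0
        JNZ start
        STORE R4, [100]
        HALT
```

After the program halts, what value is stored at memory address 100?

R5=3
R4=5
R0=7
R7=100
R5=M[100]=1
R4=5+1=6
R7=100+4=104
R0=7-1=6
CMP R0, 0  (cmp 6,0)
JNZ start: taken
R5=M[104]=28
R4=6+28=34
R7=104+4=108
R0=6-1=5
CMP R0, 0  (cmp 5,0)
JNZ start: taken
R5=M[108]=30
R4=34+30=64
R7=108+4=112
R0=5-1=4
CMP R0, 0  (cmp 4,0)
JNZ start: taken
R5=M[112]=26
R4=64+26=90
R7=112+4=116
R0=4-1=3
CMP R0, 0  (cmp 3,0)
JNZ start: taken
R5=M[116]=14
R4=90+14=104
R7=116+4=120
R0=3-1=2
CMP R0, 0  (cmp 2,0)
JNZ start: taken
R5=M[120]=10
R4=104+10=114
R7=120+4=124
R0=2-1=1
CMP R0, 0  (cmp 1,0)
JNZ start: taken
R5=M[124]=-2
R4=114+(-2)=112
R7=124+4=128
R0=1-1=0
CMP R0, 0  (cmp 0,0)
JNZ start: not taken
STORE R4, [100] → M[100]=112
halt.

112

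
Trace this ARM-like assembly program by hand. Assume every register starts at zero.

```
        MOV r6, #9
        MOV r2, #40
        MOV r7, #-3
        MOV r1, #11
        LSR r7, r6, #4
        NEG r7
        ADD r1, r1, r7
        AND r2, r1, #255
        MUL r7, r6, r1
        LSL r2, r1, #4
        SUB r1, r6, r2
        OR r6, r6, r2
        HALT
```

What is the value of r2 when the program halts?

after MOV r6, #9: r6=9
after MOV r2, #40: r2=40
after MOV r7, #-3: r7=-3
after MOV r1, #11: r1=11
after LSR r7, r6, #4: r7=9>>4=0
after NEG r7: r7=-(0)=0
after ADD r1, r1, r7: r1=11+0=11
after AND r2, r1, #255: r2=11&255=11
after MUL r7, r6, r1: r7=9*11=99
after LSL r2, r1, #4: r2=11<<4=176
after SUB r1, r6, r2: r1=9-176=-167
after OR r6, r6, r2: r6=9|176=185
halt.

176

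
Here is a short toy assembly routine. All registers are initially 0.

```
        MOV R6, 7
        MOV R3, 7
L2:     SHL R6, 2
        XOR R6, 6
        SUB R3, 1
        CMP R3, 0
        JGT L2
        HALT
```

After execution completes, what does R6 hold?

114686

MOV R6, 7 → R6=7
MOV R3, 7 → R3=7
SHL R6, 2 → R6=7<<2=28
XOR R6, 6 → R6=28^6=26
SUB R3, 1 → R3=7-1=6
CMP R3, 0  (cmp 6,0)
JGT L2: taken
SHL R6, 2 → R6=26<<2=104
XOR R6, 6 → R6=104^6=110
SUB R3, 1 → R3=6-1=5
CMP R3, 0  (cmp 5,0)
JGT L2: taken
SHL R6, 2 → R6=110<<2=440
XOR R6, 6 → R6=440^6=446
SUB R3, 1 → R3=5-1=4
CMP R3, 0  (cmp 4,0)
JGT L2: taken
SHL R6, 2 → R6=446<<2=1784
XOR R6, 6 → R6=1784^6=1790
SUB R3, 1 → R3=4-1=3
CMP R3, 0  (cmp 3,0)
JGT L2: taken
SHL R6, 2 → R6=1790<<2=7160
XOR R6, 6 → R6=7160^6=7166
SUB R3, 1 → R3=3-1=2
CMP R3, 0  (cmp 2,0)
JGT L2: taken
SHL R6, 2 → R6=7166<<2=28664
XOR R6, 6 → R6=28664^6=28670
SUB R3, 1 → R3=2-1=1
CMP R3, 0  (cmp 1,0)
JGT L2: taken
SHL R6, 2 → R6=28670<<2=114680
XOR R6, 6 → R6=114680^6=114686
SUB R3, 1 → R3=1-1=0
CMP R3, 0  (cmp 0,0)
JGT L2: not taken
halt.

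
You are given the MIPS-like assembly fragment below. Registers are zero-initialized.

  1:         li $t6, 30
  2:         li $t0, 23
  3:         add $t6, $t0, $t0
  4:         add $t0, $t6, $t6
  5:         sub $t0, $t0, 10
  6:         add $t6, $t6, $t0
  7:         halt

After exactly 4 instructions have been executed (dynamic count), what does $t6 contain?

46

li $t6, 30 → $t6=30
li $t0, 23 → $t0=23
add $t6, $t0, $t0 → $t6=23+23=46
add $t0, $t6, $t6 → $t0=46+46=92
After step 4: $t6 = 46.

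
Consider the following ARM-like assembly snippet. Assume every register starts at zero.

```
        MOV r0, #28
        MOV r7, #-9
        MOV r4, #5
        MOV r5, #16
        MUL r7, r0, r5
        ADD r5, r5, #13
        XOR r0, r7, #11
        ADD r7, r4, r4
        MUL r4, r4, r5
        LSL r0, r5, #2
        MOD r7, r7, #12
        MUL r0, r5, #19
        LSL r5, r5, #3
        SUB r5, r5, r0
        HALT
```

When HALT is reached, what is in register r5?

r0=28
r7=-9
r4=5
r5=16
r7=28*16=448
r5=16+13=29
r0=448^11=459
r7=5+5=10
r4=5*29=145
r0=29<<2=116
r7=10%12=10
r0=29*19=551
r5=29<<3=232
r5=232-551=-319
halt.

-319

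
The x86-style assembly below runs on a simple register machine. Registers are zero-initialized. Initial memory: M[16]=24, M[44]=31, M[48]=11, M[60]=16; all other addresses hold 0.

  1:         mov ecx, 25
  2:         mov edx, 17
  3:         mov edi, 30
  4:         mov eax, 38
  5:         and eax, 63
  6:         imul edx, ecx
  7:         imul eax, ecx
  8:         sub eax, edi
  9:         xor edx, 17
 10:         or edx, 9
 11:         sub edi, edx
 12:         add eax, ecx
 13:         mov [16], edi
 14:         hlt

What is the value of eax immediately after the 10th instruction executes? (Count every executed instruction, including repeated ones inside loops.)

920

mov ecx, 25 → ecx=25
mov edx, 17 → edx=17
mov edi, 30 → edi=30
mov eax, 38 → eax=38
and eax, 63 → eax=38&63=38
imul edx, ecx → edx=17*25=425
imul eax, ecx → eax=38*25=950
sub eax, edi → eax=950-30=920
xor edx, 17 → edx=425^17=440
or edx, 9 → edx=440|9=441
After step 10: eax = 920.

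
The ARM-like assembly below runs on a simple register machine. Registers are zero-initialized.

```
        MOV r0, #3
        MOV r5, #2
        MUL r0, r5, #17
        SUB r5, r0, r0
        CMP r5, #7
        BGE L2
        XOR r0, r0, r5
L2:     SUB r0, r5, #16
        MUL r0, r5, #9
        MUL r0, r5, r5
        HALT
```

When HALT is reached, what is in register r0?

MOV r0, #3 → r0=3
MOV r5, #2 → r5=2
MUL r0, r5, #17 → r0=2*17=34
SUB r5, r0, r0 → r5=34-34=0
CMP r5, #7  (cmp 0,7)
BGE L2: not taken
XOR r0, r0, r5 → r0=34^0=34
SUB r0, r5, #16 → r0=0-16=-16
MUL r0, r5, #9 → r0=0*9=0
MUL r0, r5, r5 → r0=0*0=0
halt.

0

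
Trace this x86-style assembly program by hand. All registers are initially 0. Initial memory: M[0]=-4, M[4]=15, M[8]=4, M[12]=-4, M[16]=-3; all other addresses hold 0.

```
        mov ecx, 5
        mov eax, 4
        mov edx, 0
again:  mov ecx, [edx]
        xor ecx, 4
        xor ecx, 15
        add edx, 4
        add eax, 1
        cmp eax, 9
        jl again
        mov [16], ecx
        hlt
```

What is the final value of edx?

20

mov ecx, 5 → ecx=5
mov eax, 4 → eax=4
mov edx, 0 → edx=0
mov ecx, [edx] → ecx=M[0]=-4
xor ecx, 4 → ecx=(-4)^4=-8
xor ecx, 15 → ecx=(-8)^15=-9
add edx, 4 → edx=0+4=4
add eax, 1 → eax=4+1=5
cmp eax, 9  (cmp 5,9)
jl again: taken
mov ecx, [edx] → ecx=M[4]=15
xor ecx, 4 → ecx=15^4=11
xor ecx, 15 → ecx=11^15=4
add edx, 4 → edx=4+4=8
add eax, 1 → eax=5+1=6
cmp eax, 9  (cmp 6,9)
jl again: taken
mov ecx, [edx] → ecx=M[8]=4
xor ecx, 4 → ecx=4^4=0
xor ecx, 15 → ecx=0^15=15
add edx, 4 → edx=8+4=12
add eax, 1 → eax=6+1=7
cmp eax, 9  (cmp 7,9)
jl again: taken
mov ecx, [edx] → ecx=M[12]=-4
xor ecx, 4 → ecx=(-4)^4=-8
xor ecx, 15 → ecx=(-8)^15=-9
add edx, 4 → edx=12+4=16
add eax, 1 → eax=7+1=8
cmp eax, 9  (cmp 8,9)
jl again: taken
mov ecx, [edx] → ecx=M[16]=-3
xor ecx, 4 → ecx=(-3)^4=-7
xor ecx, 15 → ecx=(-7)^15=-10
add edx, 4 → edx=16+4=20
add eax, 1 → eax=8+1=9
cmp eax, 9  (cmp 9,9)
jl again: not taken
mov [16], ecx → M[16]=-10
halt.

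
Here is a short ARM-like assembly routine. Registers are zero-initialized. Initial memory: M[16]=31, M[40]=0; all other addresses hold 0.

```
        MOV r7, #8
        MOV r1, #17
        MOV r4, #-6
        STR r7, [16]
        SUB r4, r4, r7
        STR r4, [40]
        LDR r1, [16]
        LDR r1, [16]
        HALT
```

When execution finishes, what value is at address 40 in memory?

after MOV r7, #8: r7=8
after MOV r1, #17: r1=17
after MOV r4, #-6: r4=-6
STR r7, [16] → M[16]=8
after SUB r4, r4, r7: r4=(-6)-8=-14
STR r4, [40] → M[40]=-14
after LDR r1, [16]: r1=M[16]=8
after LDR r1, [16]: r1=M[16]=8
halt.

-14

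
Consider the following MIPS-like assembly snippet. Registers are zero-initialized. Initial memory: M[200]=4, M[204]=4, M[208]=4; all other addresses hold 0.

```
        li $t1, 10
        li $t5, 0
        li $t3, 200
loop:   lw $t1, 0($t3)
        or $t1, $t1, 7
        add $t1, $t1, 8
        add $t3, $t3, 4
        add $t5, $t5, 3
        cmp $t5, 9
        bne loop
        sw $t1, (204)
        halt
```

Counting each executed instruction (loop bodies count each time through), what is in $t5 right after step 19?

li $t1, 10 → $t1=10
li $t5, 0 → $t5=0
li $t3, 200 → $t3=200
lw $t1, 0($t3) → $t1=M[200]=4
or $t1, $t1, 7 → $t1=4|7=7
add $t1, $t1, 8 → $t1=7+8=15
add $t3, $t3, 4 → $t3=200+4=204
add $t5, $t5, 3 → $t5=0+3=3
cmp $t5, 9  (cmp 3,9)
bne loop: taken
lw $t1, 0($t3) → $t1=M[204]=4
or $t1, $t1, 7 → $t1=4|7=7
add $t1, $t1, 8 → $t1=7+8=15
add $t3, $t3, 4 → $t3=204+4=208
add $t5, $t5, 3 → $t5=3+3=6
cmp $t5, 9  (cmp 6,9)
bne loop: taken
lw $t1, 0($t3) → $t1=M[208]=4
or $t1, $t1, 7 → $t1=4|7=7
After step 19: $t5 = 6.

6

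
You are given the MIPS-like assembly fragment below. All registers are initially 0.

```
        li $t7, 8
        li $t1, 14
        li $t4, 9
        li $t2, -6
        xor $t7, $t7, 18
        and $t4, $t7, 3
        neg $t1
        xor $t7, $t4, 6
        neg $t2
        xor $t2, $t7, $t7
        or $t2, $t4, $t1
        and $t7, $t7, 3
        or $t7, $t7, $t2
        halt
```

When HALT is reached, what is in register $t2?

after li $t7, 8: $t7=8
after li $t1, 14: $t1=14
after li $t4, 9: $t4=9
after li $t2, -6: $t2=-6
after xor $t7, $t7, 18: $t7=8^18=26
after and $t4, $t7, 3: $t4=26&3=2
after neg $t1: $t1=-(14)=-14
after xor $t7, $t4, 6: $t7=2^6=4
after neg $t2: $t2=-(-6)=6
after xor $t2, $t7, $t7: $t2=4^4=0
after or $t2, $t4, $t1: $t2=2|(-14)=-14
after and $t7, $t7, 3: $t7=4&3=0
after or $t7, $t7, $t2: $t7=0|(-14)=-14
halt.

-14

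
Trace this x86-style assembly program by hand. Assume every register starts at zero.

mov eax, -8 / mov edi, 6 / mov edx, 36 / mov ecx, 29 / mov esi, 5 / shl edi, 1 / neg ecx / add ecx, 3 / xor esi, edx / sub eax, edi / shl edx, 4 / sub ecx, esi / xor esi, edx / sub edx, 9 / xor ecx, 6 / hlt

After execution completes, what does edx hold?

567

after mov eax, -8: eax=-8
after mov edi, 6: edi=6
after mov edx, 36: edx=36
after mov ecx, 29: ecx=29
after mov esi, 5: esi=5
after shl edi, 1: edi=6<<1=12
after neg ecx: ecx=-(29)=-29
after add ecx, 3: ecx=(-29)+3=-26
after xor esi, edx: esi=5^36=33
after sub eax, edi: eax=(-8)-12=-20
after shl edx, 4: edx=36<<4=576
after sub ecx, esi: ecx=(-26)-33=-59
after xor esi, edx: esi=33^576=609
after sub edx, 9: edx=576-9=567
after xor ecx, 6: ecx=(-59)^6=-61
halt.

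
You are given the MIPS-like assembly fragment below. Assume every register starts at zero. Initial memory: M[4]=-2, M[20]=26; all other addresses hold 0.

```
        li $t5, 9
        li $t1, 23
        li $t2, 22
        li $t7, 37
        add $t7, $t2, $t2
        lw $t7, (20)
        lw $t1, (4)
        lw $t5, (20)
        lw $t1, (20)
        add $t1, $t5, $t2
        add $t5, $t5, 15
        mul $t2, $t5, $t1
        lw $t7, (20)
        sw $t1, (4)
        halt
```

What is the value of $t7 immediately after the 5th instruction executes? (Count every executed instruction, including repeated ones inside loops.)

li $t5, 9 → $t5=9
li $t1, 23 → $t1=23
li $t2, 22 → $t2=22
li $t7, 37 → $t7=37
add $t7, $t2, $t2 → $t7=22+22=44
After step 5: $t7 = 44.

44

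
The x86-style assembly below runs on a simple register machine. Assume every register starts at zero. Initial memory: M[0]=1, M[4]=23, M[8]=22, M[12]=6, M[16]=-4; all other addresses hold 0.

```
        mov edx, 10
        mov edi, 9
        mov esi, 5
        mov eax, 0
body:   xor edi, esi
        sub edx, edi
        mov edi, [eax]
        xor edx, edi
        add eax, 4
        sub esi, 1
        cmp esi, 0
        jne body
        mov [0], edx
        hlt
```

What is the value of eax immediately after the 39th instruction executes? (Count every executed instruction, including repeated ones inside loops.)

mov edx, 10 → edx=10
mov edi, 9 → edi=9
mov esi, 5 → esi=5
mov eax, 0 → eax=0
xor edi, esi → edi=9^5=12
sub edx, edi → edx=10-12=-2
mov edi, [eax] → edi=M[0]=1
xor edx, edi → edx=(-2)^1=-1
add eax, 4 → eax=0+4=4
sub esi, 1 → esi=5-1=4
cmp esi, 0  (cmp 4,0)
jne body: taken
xor edi, esi → edi=1^4=5
sub edx, edi → edx=(-1)-5=-6
mov edi, [eax] → edi=M[4]=23
xor edx, edi → edx=(-6)^23=-19
add eax, 4 → eax=4+4=8
sub esi, 1 → esi=4-1=3
cmp esi, 0  (cmp 3,0)
jne body: taken
xor edi, esi → edi=23^3=20
sub edx, edi → edx=(-19)-20=-39
mov edi, [eax] → edi=M[8]=22
xor edx, edi → edx=(-39)^22=-49
add eax, 4 → eax=8+4=12
sub esi, 1 → esi=3-1=2
cmp esi, 0  (cmp 2,0)
jne body: taken
xor edi, esi → edi=22^2=20
sub edx, edi → edx=(-49)-20=-69
mov edi, [eax] → edi=M[12]=6
xor edx, edi → edx=(-69)^6=-67
add eax, 4 → eax=12+4=16
sub esi, 1 → esi=2-1=1
cmp esi, 0  (cmp 1,0)
jne body: taken
xor edi, esi → edi=6^1=7
sub edx, edi → edx=(-67)-7=-74
mov edi, [eax] → edi=M[16]=-4
After step 39: eax = 16.

16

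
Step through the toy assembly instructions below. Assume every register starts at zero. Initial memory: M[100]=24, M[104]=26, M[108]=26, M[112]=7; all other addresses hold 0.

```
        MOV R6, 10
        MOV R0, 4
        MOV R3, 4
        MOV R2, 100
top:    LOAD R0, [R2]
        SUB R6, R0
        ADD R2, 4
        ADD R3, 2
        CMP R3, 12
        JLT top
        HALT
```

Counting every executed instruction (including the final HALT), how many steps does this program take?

R6=10
R0=4
R3=4
R2=100
R0=M[100]=24
R6=10-24=-14
R2=100+4=104
R3=4+2=6
CMP R3, 12  (cmp 6,12)
JLT top: taken
R0=M[104]=26
R6=(-14)-26=-40
R2=104+4=108
R3=6+2=8
CMP R3, 12  (cmp 8,12)
JLT top: taken
R0=M[108]=26
R6=(-40)-26=-66
R2=108+4=112
R3=8+2=10
CMP R3, 12  (cmp 10,12)
JLT top: taken
R0=M[112]=7
R6=(-66)-7=-73
R2=112+4=116
R3=10+2=12
CMP R3, 12  (cmp 12,12)
JLT top: not taken
halt.
Total executed instructions: 29.

29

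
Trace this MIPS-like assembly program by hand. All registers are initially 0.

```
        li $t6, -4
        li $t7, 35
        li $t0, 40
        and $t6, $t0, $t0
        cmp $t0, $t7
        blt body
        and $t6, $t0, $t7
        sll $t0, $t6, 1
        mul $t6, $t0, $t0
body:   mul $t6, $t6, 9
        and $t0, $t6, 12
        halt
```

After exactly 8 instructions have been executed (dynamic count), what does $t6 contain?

32

$t6=-4
$t7=35
$t0=40
$t6=40&40=40
cmp $t0, $t7  (cmp 40,35)
blt body: not taken
$t6=40&35=32
$t0=32<<1=64
After step 8: $t6 = 32.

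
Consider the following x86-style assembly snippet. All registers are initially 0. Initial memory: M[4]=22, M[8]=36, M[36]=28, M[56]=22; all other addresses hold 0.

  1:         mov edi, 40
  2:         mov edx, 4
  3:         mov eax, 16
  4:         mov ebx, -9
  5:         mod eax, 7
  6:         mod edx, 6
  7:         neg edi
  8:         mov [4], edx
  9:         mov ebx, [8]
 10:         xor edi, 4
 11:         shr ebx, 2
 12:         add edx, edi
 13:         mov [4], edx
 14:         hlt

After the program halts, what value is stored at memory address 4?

edi=40
edx=4
eax=16
ebx=-9
eax=16%7=2
edx=4%6=4
edi=-(40)=-40
mov [4], edx → M[4]=4
ebx=M[8]=36
edi=(-40)^4=-36
ebx=36>>2=9
edx=4+(-36)=-32
mov [4], edx → M[4]=-32
halt.

-32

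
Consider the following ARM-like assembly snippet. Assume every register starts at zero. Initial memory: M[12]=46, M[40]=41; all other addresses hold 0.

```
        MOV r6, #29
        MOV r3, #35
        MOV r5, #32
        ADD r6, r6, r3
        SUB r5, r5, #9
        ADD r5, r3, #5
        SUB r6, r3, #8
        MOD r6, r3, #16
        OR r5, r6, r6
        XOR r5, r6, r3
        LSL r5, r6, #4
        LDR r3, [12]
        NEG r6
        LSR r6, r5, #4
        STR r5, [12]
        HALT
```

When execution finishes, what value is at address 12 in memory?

r6=29
r3=35
r5=32
r6=29+35=64
r5=32-9=23
r5=35+5=40
r6=35-8=27
r6=35%16=3
r5=3|3=3
r5=3^35=32
r5=3<<4=48
r3=M[12]=46
r6=-(3)=-3
r6=48>>4=3
STR r5, [12] → M[12]=48
halt.

48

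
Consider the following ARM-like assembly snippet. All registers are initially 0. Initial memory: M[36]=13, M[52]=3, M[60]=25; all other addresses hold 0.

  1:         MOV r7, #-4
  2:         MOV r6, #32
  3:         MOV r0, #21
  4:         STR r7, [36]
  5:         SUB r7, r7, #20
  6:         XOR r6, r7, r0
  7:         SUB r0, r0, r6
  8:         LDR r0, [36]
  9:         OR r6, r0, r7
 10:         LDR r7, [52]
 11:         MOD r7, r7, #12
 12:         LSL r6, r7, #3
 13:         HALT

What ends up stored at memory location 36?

-4

MOV r7, #-4 → r7=-4
MOV r6, #32 → r6=32
MOV r0, #21 → r0=21
STR r7, [36] → M[36]=-4
SUB r7, r7, #20 → r7=(-4)-20=-24
XOR r6, r7, r0 → r6=(-24)^21=-3
SUB r0, r0, r6 → r0=21-(-3)=24
LDR r0, [36] → r0=M[36]=-4
OR r6, r0, r7 → r6=(-4)|(-24)=-4
LDR r7, [52] → r7=M[52]=3
MOD r7, r7, #12 → r7=3%12=3
LSL r6, r7, #3 → r6=3<<3=24
halt.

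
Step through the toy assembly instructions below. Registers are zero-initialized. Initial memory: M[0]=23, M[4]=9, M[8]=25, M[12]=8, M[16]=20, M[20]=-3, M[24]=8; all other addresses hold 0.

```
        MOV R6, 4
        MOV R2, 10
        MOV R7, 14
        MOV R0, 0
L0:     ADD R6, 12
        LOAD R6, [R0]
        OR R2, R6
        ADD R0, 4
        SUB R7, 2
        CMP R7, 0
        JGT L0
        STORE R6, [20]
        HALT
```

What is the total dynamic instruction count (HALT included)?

after MOV R6, 4: R6=4
after MOV R2, 10: R2=10
after MOV R7, 14: R7=14
after MOV R0, 0: R0=0
after ADD R6, 12: R6=4+12=16
after LOAD R6, [R0]: R6=M[0]=23
after OR R2, R6: R2=10|23=31
after ADD R0, 4: R0=0+4=4
after SUB R7, 2: R7=14-2=12
CMP R7, 0  (cmp 12,0)
JGT L0: taken
after ADD R6, 12: R6=23+12=35
after LOAD R6, [R0]: R6=M[4]=9
after OR R2, R6: R2=31|9=31
after ADD R0, 4: R0=4+4=8
after SUB R7, 2: R7=12-2=10
CMP R7, 0  (cmp 10,0)
JGT L0: taken
after ADD R6, 12: R6=9+12=21
after LOAD R6, [R0]: R6=M[8]=25
after OR R2, R6: R2=31|25=31
after ADD R0, 4: R0=8+4=12
after SUB R7, 2: R7=10-2=8
CMP R7, 0  (cmp 8,0)
JGT L0: taken
after ADD R6, 12: R6=25+12=37
after LOAD R6, [R0]: R6=M[12]=8
after OR R2, R6: R2=31|8=31
after ADD R0, 4: R0=12+4=16
after SUB R7, 2: R7=8-2=6
CMP R7, 0  (cmp 6,0)
JGT L0: taken
after ADD R6, 12: R6=8+12=20
after LOAD R6, [R0]: R6=M[16]=20
after OR R2, R6: R2=31|20=31
after ADD R0, 4: R0=16+4=20
after SUB R7, 2: R7=6-2=4
CMP R7, 0  (cmp 4,0)
JGT L0: taken
after ADD R6, 12: R6=20+12=32
after LOAD R6, [R0]: R6=M[20]=-3
after OR R2, R6: R2=31|(-3)=-1
after ADD R0, 4: R0=20+4=24
after SUB R7, 2: R7=4-2=2
CMP R7, 0  (cmp 2,0)
JGT L0: taken
after ADD R6, 12: R6=(-3)+12=9
after LOAD R6, [R0]: R6=M[24]=8
after OR R2, R6: R2=(-1)|8=-1
after ADD R0, 4: R0=24+4=28
after SUB R7, 2: R7=2-2=0
CMP R7, 0  (cmp 0,0)
JGT L0: not taken
STORE R6, [20] → M[20]=8
halt.
Total executed instructions: 55.

55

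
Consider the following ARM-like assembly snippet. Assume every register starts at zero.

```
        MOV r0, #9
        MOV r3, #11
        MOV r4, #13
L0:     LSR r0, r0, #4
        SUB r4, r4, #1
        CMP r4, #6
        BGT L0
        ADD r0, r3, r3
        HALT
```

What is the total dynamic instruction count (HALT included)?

after MOV r0, #9: r0=9
after MOV r3, #11: r3=11
after MOV r4, #13: r4=13
after LSR r0, r0, #4: r0=9>>4=0
after SUB r4, r4, #1: r4=13-1=12
CMP r4, #6  (cmp 12,6)
BGT L0: taken
after LSR r0, r0, #4: r0=0>>4=0
after SUB r4, r4, #1: r4=12-1=11
CMP r4, #6  (cmp 11,6)
BGT L0: taken
after LSR r0, r0, #4: r0=0>>4=0
after SUB r4, r4, #1: r4=11-1=10
CMP r4, #6  (cmp 10,6)
BGT L0: taken
after LSR r0, r0, #4: r0=0>>4=0
after SUB r4, r4, #1: r4=10-1=9
CMP r4, #6  (cmp 9,6)
BGT L0: taken
after LSR r0, r0, #4: r0=0>>4=0
after SUB r4, r4, #1: r4=9-1=8
CMP r4, #6  (cmp 8,6)
BGT L0: taken
after LSR r0, r0, #4: r0=0>>4=0
after SUB r4, r4, #1: r4=8-1=7
CMP r4, #6  (cmp 7,6)
BGT L0: taken
after LSR r0, r0, #4: r0=0>>4=0
after SUB r4, r4, #1: r4=7-1=6
CMP r4, #6  (cmp 6,6)
BGT L0: not taken
after ADD r0, r3, r3: r0=11+11=22
halt.
Total executed instructions: 33.

33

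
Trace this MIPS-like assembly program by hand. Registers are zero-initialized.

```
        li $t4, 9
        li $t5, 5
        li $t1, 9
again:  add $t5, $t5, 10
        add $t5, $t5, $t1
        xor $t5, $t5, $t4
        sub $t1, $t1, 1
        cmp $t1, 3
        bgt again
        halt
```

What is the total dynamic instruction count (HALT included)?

40

after li $t4, 9: $t4=9
after li $t5, 5: $t5=5
after li $t1, 9: $t1=9
after add $t5, $t5, 10: $t5=5+10=15
after add $t5, $t5, $t1: $t5=15+9=24
after xor $t5, $t5, $t4: $t5=24^9=17
after sub $t1, $t1, 1: $t1=9-1=8
cmp $t1, 3  (cmp 8,3)
bgt again: taken
after add $t5, $t5, 10: $t5=17+10=27
after add $t5, $t5, $t1: $t5=27+8=35
after xor $t5, $t5, $t4: $t5=35^9=42
after sub $t1, $t1, 1: $t1=8-1=7
cmp $t1, 3  (cmp 7,3)
bgt again: taken
after add $t5, $t5, 10: $t5=42+10=52
after add $t5, $t5, $t1: $t5=52+7=59
after xor $t5, $t5, $t4: $t5=59^9=50
after sub $t1, $t1, 1: $t1=7-1=6
cmp $t1, 3  (cmp 6,3)
bgt again: taken
after add $t5, $t5, 10: $t5=50+10=60
after add $t5, $t5, $t1: $t5=60+6=66
after xor $t5, $t5, $t4: $t5=66^9=75
after sub $t1, $t1, 1: $t1=6-1=5
cmp $t1, 3  (cmp 5,3)
bgt again: taken
after add $t5, $t5, 10: $t5=75+10=85
after add $t5, $t5, $t1: $t5=85+5=90
after xor $t5, $t5, $t4: $t5=90^9=83
after sub $t1, $t1, 1: $t1=5-1=4
cmp $t1, 3  (cmp 4,3)
bgt again: taken
after add $t5, $t5, 10: $t5=83+10=93
after add $t5, $t5, $t1: $t5=93+4=97
after xor $t5, $t5, $t4: $t5=97^9=104
after sub $t1, $t1, 1: $t1=4-1=3
cmp $t1, 3  (cmp 3,3)
bgt again: not taken
halt.
Total executed instructions: 40.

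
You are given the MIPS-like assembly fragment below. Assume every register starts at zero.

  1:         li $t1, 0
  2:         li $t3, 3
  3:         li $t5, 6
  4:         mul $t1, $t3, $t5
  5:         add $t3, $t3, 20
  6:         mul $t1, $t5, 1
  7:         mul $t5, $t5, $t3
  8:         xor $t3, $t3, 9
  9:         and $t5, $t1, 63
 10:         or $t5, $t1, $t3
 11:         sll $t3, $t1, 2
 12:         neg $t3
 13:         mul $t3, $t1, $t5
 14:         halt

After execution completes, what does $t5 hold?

li $t1, 0 → $t1=0
li $t3, 3 → $t3=3
li $t5, 6 → $t5=6
mul $t1, $t3, $t5 → $t1=3*6=18
add $t3, $t3, 20 → $t3=3+20=23
mul $t1, $t5, 1 → $t1=6*1=6
mul $t5, $t5, $t3 → $t5=6*23=138
xor $t3, $t3, 9 → $t3=23^9=30
and $t5, $t1, 63 → $t5=6&63=6
or $t5, $t1, $t3 → $t5=6|30=30
sll $t3, $t1, 2 → $t3=6<<2=24
neg $t3 → $t3=-(24)=-24
mul $t3, $t1, $t5 → $t3=6*30=180
halt.

30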